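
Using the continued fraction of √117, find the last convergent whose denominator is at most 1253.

13510/1249

√117 = [10; 1, 4, 2, 4, 1, 20, …] (period length 6).
Convergents:
  p_0/q_0 = 10/1
  p_1/q_1 = 11/1
  p_2/q_2 = 54/5
  p_3/q_3 = 119/11
  p_4/q_4 = 530/49
  p_5/q_5 = 649/60
  p_6/q_6 = 13510/1249
  p_7/q_7 = 14159/1309
q_6 = 1249 ≤ 1253 < 1309 = q_7, so the answer is 13510/1249.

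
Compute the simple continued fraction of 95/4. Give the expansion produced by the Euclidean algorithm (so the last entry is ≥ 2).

[23; 1, 3]

95 = 23*4 + 3
4 = 1*3 + 1
3 = 3*1 + 0  (stop)
So 95/4 = [23; 1, 3].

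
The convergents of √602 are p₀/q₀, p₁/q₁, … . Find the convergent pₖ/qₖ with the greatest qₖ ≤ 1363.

√602 = [24; 1, 1, 6, 1, 1, 48, …] (period length 6).
Convergents:
  p_0/q_0 = 24/1
  p_1/q_1 = 25/1
  p_2/q_2 = 49/2
  p_3/q_3 = 319/13
  p_4/q_4 = 368/15
  p_5/q_5 = 687/28
  p_6/q_6 = 33344/1359
  p_7/q_7 = 34031/1387
q_6 = 1359 ≤ 1363 < 1387 = q_7, so the answer is 33344/1359.

33344/1359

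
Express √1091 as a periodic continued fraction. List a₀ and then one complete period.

a₀ = ⌊√1091⌋ = 33.

[33; 33, 66]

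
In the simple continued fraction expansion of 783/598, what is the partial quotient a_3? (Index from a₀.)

783 = 1·598 + 185   →  a_0 = 1
598 = 3·185 + 43   →  a_1 = 3
185 = 4·43 + 13   →  a_2 = 4
43 = 3·13 + 4   →  a_3 = 3

3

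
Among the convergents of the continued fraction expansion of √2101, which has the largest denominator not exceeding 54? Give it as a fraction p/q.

√2101 = [45; 1, 5, 8, 5, 1, 90, …] (period length 6).
Convergents:
  p_0/q_0 = 45/1
  p_1/q_1 = 46/1
  p_2/q_2 = 275/6
  p_3/q_3 = 2246/49
  p_4/q_4 = 11505/251
q_3 = 49 ≤ 54 < 251 = q_4, so the answer is 2246/49.

2246/49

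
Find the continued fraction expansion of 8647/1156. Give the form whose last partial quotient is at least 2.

8647 = 7·1156 + 555
1156 = 2·555 + 46
555 = 12·46 + 3
46 = 15·3 + 1
3 = 3·1 + 0  (stop)
So 8647/1156 = [7; 2, 12, 15, 3].

[7; 2, 12, 15, 3]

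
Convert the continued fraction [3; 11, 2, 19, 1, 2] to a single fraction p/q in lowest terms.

4291/1390

Fold from the inside: start with 2/1.
  1 + 1/2 = 3/2
  19 + 2/3 = 59/3
  2 + 3/59 = 121/59
  11 + 59/121 = 1390/121
  3 + 121/1390 = 4291/1390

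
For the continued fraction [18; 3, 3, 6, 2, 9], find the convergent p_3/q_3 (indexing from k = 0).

Using pₖ = aₖpₖ₋₁ + pₖ₋₂, qₖ = aₖqₖ₋₁ + qₖ₋₂ (with p₋₁=1, p₋₂=0, q₋₁=0, q₋₂=1):
  k=0: a=18, p=18, q=1
  k=1: a=3, p=55, q=3
  k=2: a=3, p=183, q=10
  k=3: a=6, p=1153, q=63

1153/63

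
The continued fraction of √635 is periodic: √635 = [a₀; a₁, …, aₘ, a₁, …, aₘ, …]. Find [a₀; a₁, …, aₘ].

[25; 5, 50]

a₀ = ⌊√635⌋ = 25.
With m₀=0, d₀=1 and mₖ₊₁ = dₖaₖ − mₖ, dₖ₊₁ = (n − mₖ₊₁²)/dₖ, aₖ₊₁ = ⌊(a₀+mₖ₊₁)/dₖ₊₁⌋:
  k=1: m=25, d=10, a=5
  k=2: m=25, d=1, a=50
d=1 and a=2a₀=50 at k=2, so the next step gives (m, d) = (25, 10) again — its k=1 value — and the period has length 2.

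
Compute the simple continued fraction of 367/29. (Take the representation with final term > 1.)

[12; 1, 1, 1, 9]

367 = 12×29 + 19
29 = 1×19 + 10
19 = 1×10 + 9
10 = 1×9 + 1
9 = 9×1 + 0  (stop)
So 367/29 = [12; 1, 1, 1, 9].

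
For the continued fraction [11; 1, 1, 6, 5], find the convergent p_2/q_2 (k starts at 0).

23/2

Using pₖ = aₖpₖ₋₁ + pₖ₋₂, qₖ = aₖqₖ₋₁ + qₖ₋₂ (with p₋₁=1, p₋₂=0, q₋₁=0, q₋₂=1):
  k=0: a=11, p=11, q=1
  k=1: a=1, p=12, q=1
  k=2: a=1, p=23, q=2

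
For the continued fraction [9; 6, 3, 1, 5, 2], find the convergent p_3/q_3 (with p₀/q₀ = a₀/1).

229/25

Using pₖ = aₖpₖ₋₁ + pₖ₋₂, qₖ = aₖqₖ₋₁ + qₖ₋₂ (with p₋₁=1, p₋₂=0, q₋₁=0, q₋₂=1):
  k=0: a=9, p=9, q=1
  k=1: a=6, p=55, q=6
  k=2: a=3, p=174, q=19
  k=3: a=1, p=229, q=25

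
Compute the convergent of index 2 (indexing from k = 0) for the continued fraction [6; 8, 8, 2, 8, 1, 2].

Using pₖ = aₖpₖ₋₁ + pₖ₋₂, qₖ = aₖqₖ₋₁ + qₖ₋₂ (with p₋₁=1, p₋₂=0, q₋₁=0, q₋₂=1):
  k=0: a=6, p=6, q=1
  k=1: a=8, p=49, q=8
  k=2: a=8, p=398, q=65

398/65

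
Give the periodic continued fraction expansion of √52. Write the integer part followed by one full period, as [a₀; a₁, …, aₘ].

[7; 4, 1, 2, 1, 4, 14]

a₀ = ⌊√52⌋ = 7.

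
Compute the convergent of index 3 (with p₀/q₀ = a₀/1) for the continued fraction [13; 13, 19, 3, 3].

Using pₖ = aₖpₖ₋₁ + pₖ₋₂, qₖ = aₖqₖ₋₁ + qₖ₋₂ (with p₋₁=1, p₋₂=0, q₋₁=0, q₋₂=1):
  k=0: a=13, p=13, q=1
  k=1: a=13, p=170, q=13
  k=2: a=19, p=3243, q=248
  k=3: a=3, p=9899, q=757

9899/757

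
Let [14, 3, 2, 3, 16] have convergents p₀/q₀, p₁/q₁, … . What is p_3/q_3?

343/24

Using pₖ = aₖpₖ₋₁ + pₖ₋₂, qₖ = aₖqₖ₋₁ + qₖ₋₂ (with p₋₁=1, p₋₂=0, q₋₁=0, q₋₂=1):
  k=0: a=14, p=14, q=1
  k=1: a=3, p=43, q=3
  k=2: a=2, p=100, q=7
  k=3: a=3, p=343, q=24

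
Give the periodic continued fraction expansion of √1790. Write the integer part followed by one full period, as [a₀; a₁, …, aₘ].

a₀ = ⌊√1790⌋ = 42.
With m₀=0, d₀=1 and mₖ₊₁ = dₖaₖ − mₖ, dₖ₊₁ = (n − mₖ₊₁²)/dₖ, aₖ₊₁ = ⌊(a₀+mₖ₊₁)/dₖ₊₁⌋:
  k=1: m=42, d=26, a=3
  k=2: m=36, d=19, a=4
  k=3: m=40, d=10, a=8
  k=4: m=40, d=19, a=4
  k=5: m=36, d=26, a=3
  k=6: m=42, d=1, a=84
d=1 and a=2a₀=84 at k=6, so the next step gives (m, d) = (42, 26) again — its k=1 value — and the period has length 6.

[42; 3, 4, 8, 4, 3, 84]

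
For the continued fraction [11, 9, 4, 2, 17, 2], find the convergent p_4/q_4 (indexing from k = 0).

16085/1448

Using pₖ = aₖpₖ₋₁ + pₖ₋₂, qₖ = aₖqₖ₋₁ + qₖ₋₂ (with p₋₁=1, p₋₂=0, q₋₁=0, q₋₂=1):
  k=0: a=11, p=11, q=1
  k=1: a=9, p=100, q=9
  k=2: a=4, p=411, q=37
  k=3: a=2, p=922, q=83
  k=4: a=17, p=16085, q=1448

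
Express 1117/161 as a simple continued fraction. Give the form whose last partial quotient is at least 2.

1117 = 6*161 + 151
161 = 1*151 + 10
151 = 15*10 + 1
10 = 10*1 + 0  (stop)
So 1117/161 = [6; 1, 15, 10].

[6; 1, 15, 10]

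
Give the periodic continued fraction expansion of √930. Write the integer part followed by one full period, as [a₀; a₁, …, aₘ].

[30; 2, 60]

a₀ = ⌊√930⌋ = 30.
With m₀=0, d₀=1 and mₖ₊₁ = dₖaₖ − mₖ, dₖ₊₁ = (n − mₖ₊₁²)/dₖ, aₖ₊₁ = ⌊(a₀+mₖ₊₁)/dₖ₊₁⌋:
  k=1: m=30, d=30, a=2
  k=2: m=30, d=1, a=60
d=1 and a=2a₀=60 at k=2, so the next step gives (m, d) = (30, 30) again — its k=1 value — and the period has length 2.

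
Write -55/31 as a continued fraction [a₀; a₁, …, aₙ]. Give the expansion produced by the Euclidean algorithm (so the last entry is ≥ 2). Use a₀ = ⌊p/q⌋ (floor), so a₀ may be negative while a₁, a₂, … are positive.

-55 = -2·31 + 7
31 = 4·7 + 3
7 = 2·3 + 1
3 = 3·1 + 0  (stop)
So -55/31 = [-2; 4, 2, 3].

[-2; 4, 2, 3]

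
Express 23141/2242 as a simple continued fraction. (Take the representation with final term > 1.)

23141 = 10*2242 + 721
2242 = 3*721 + 79
721 = 9*79 + 10
79 = 7*10 + 9
10 = 1*9 + 1
9 = 9*1 + 0  (stop)
So 23141/2242 = [10; 3, 9, 7, 1, 9].

[10; 3, 9, 7, 1, 9]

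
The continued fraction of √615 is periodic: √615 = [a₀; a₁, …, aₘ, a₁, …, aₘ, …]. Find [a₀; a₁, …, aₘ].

a₀ = ⌊√615⌋ = 24.

[24; 1, 3, 1, 48]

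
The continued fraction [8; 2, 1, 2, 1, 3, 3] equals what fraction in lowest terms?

Using pₖ = aₖpₖ₋₁ + pₖ₋₂ and qₖ = aₖqₖ₋₁ + qₖ₋₂:
  k=0: a=8, p=8, q=1
  k=1: a=2, p=17, q=2
  k=2: a=1, p=25, q=3
  k=3: a=2, p=67, q=8
  k=4: a=1, p=92, q=11
  k=5: a=3, p=343, q=41
  k=6: a=3, p=1121, q=134

1121/134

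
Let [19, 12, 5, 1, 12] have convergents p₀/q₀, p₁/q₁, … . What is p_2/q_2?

1164/61

Using pₖ = aₖpₖ₋₁ + pₖ₋₂, qₖ = aₖqₖ₋₁ + qₖ₋₂ (with p₋₁=1, p₋₂=0, q₋₁=0, q₋₂=1):
  k=0: a=19, p=19, q=1
  k=1: a=12, p=229, q=12
  k=2: a=5, p=1164, q=61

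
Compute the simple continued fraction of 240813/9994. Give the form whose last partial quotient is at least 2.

240813 = 24·9994 + 957
9994 = 10·957 + 424
957 = 2·424 + 109
424 = 3·109 + 97
109 = 1·97 + 12
97 = 8·12 + 1
12 = 12·1 + 0  (stop)
So 240813/9994 = [24; 10, 2, 3, 1, 8, 12].

[24; 10, 2, 3, 1, 8, 12]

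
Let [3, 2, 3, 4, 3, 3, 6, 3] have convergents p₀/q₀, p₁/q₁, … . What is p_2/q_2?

Using pₖ = aₖpₖ₋₁ + pₖ₋₂, qₖ = aₖqₖ₋₁ + qₖ₋₂ (with p₋₁=1, p₋₂=0, q₋₁=0, q₋₂=1):
  k=0: a=3, p=3, q=1
  k=1: a=2, p=7, q=2
  k=2: a=3, p=24, q=7

24/7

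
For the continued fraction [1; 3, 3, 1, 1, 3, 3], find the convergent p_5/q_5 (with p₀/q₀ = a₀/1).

107/82

Using pₖ = aₖpₖ₋₁ + pₖ₋₂, qₖ = aₖqₖ₋₁ + qₖ₋₂ (with p₋₁=1, p₋₂=0, q₋₁=0, q₋₂=1):
  k=0: a=1, p=1, q=1
  k=1: a=3, p=4, q=3
  k=2: a=3, p=13, q=10
  k=3: a=1, p=17, q=13
  k=4: a=1, p=30, q=23
  k=5: a=3, p=107, q=82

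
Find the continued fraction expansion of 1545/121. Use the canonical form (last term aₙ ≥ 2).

1545 = 12·121 + 93
121 = 1·93 + 28
93 = 3·28 + 9
28 = 3·9 + 1
9 = 9·1 + 0  (stop)
So 1545/121 = [12; 1, 3, 3, 9].

[12; 1, 3, 3, 9]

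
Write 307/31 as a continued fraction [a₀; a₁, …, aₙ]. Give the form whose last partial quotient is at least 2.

[9; 1, 9, 3]

307 = 9*31 + 28
31 = 1*28 + 3
28 = 9*3 + 1
3 = 3*1 + 0  (stop)
So 307/31 = [9; 1, 9, 3].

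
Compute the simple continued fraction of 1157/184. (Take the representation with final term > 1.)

[6; 3, 2, 8, 3]

1157 = 6×184 + 53
184 = 3×53 + 25
53 = 2×25 + 3
25 = 8×3 + 1
3 = 3×1 + 0  (stop)
So 1157/184 = [6; 3, 2, 8, 3].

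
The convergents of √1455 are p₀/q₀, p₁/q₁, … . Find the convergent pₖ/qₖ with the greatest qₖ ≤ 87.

√1455 = [38; 6, 1, 11, 1, 6, 76, …] (period length 6).
Convergents:
  p_0/q_0 = 38/1
  p_1/q_1 = 229/6
  p_2/q_2 = 267/7
  p_3/q_3 = 3166/83
  p_4/q_4 = 3433/90
q_3 = 83 ≤ 87 < 90 = q_4, so the answer is 3166/83.

3166/83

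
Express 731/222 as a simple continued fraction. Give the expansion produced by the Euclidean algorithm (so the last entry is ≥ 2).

731 = 3×222 + 65
222 = 3×65 + 27
65 = 2×27 + 11
27 = 2×11 + 5
11 = 2×5 + 1
5 = 5×1 + 0  (stop)
So 731/222 = [3; 3, 2, 2, 2, 5].

[3; 3, 2, 2, 2, 5]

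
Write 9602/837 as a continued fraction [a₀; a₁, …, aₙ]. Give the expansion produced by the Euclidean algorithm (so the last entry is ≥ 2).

9602 = 11*837 + 395
837 = 2*395 + 47
395 = 8*47 + 19
47 = 2*19 + 9
19 = 2*9 + 1
9 = 9*1 + 0  (stop)
So 9602/837 = [11; 2, 8, 2, 2, 9].

[11; 2, 8, 2, 2, 9]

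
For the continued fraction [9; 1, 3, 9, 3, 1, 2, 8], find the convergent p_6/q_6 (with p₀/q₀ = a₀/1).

Using pₖ = aₖpₖ₋₁ + pₖ₋₂, qₖ = aₖqₖ₋₁ + qₖ₋₂ (with p₋₁=1, p₋₂=0, q₋₁=0, q₋₂=1):
  k=0: a=9, p=9, q=1
  k=1: a=1, p=10, q=1
  k=2: a=3, p=39, q=4
  k=3: a=9, p=361, q=37
  k=4: a=3, p=1122, q=115
  k=5: a=1, p=1483, q=152
  k=6: a=2, p=4088, q=419

4088/419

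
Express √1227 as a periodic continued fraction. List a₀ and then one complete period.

a₀ = ⌊√1227⌋ = 35.
With m₀=0, d₀=1 and mₖ₊₁ = dₖaₖ − mₖ, dₖ₊₁ = (n − mₖ₊₁²)/dₖ, aₖ₊₁ = ⌊(a₀+mₖ₊₁)/dₖ₊₁⌋:
  k=1: m=35, d=2, a=35
  k=2: m=35, d=1, a=70
d=1 and a=2a₀=70 at k=2, so the next step gives (m, d) = (35, 2) again — its k=1 value — and the period has length 2.

[35; 35, 70]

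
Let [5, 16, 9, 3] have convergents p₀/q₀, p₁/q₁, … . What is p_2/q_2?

734/145

Using pₖ = aₖpₖ₋₁ + pₖ₋₂, qₖ = aₖqₖ₋₁ + qₖ₋₂ (with p₋₁=1, p₋₂=0, q₋₁=0, q₋₂=1):
  k=0: a=5, p=5, q=1
  k=1: a=16, p=81, q=16
  k=2: a=9, p=734, q=145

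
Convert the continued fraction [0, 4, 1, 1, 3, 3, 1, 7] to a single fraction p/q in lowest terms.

233/1064

Using pₖ = aₖpₖ₋₁ + pₖ₋₂ and qₖ = aₖqₖ₋₁ + qₖ₋₂:
  k=0: a=0, p=0, q=1
  k=1: a=4, p=1, q=4
  k=2: a=1, p=1, q=5
  k=3: a=1, p=2, q=9
  k=4: a=3, p=7, q=32
  k=5: a=3, p=23, q=105
  k=6: a=1, p=30, q=137
  k=7: a=7, p=233, q=1064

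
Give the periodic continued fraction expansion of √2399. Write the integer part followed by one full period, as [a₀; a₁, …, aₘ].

[48; 1, 47, 1, 96]

a₀ = ⌊√2399⌋ = 48.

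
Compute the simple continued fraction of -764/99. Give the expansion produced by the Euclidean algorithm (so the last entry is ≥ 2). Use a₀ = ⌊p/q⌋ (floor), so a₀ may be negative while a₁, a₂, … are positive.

[-8; 3, 1, 1, 6, 2]

-764 = -8·99 + 28
99 = 3·28 + 15
28 = 1·15 + 13
15 = 1·13 + 2
13 = 6·2 + 1
2 = 2·1 + 0  (stop)
So -764/99 = [-8; 3, 1, 1, 6, 2].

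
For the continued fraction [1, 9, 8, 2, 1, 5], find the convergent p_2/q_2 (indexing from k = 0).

Using pₖ = aₖpₖ₋₁ + pₖ₋₂, qₖ = aₖqₖ₋₁ + qₖ₋₂ (with p₋₁=1, p₋₂=0, q₋₁=0, q₋₂=1):
  k=0: a=1, p=1, q=1
  k=1: a=9, p=10, q=9
  k=2: a=8, p=81, q=73

81/73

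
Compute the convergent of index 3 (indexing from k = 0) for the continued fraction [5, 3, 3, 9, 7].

Using pₖ = aₖpₖ₋₁ + pₖ₋₂, qₖ = aₖqₖ₋₁ + qₖ₋₂ (with p₋₁=1, p₋₂=0, q₋₁=0, q₋₂=1):
  k=0: a=5, p=5, q=1
  k=1: a=3, p=16, q=3
  k=2: a=3, p=53, q=10
  k=3: a=9, p=493, q=93

493/93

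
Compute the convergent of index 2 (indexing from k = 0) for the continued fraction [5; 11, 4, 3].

229/45

Using pₖ = aₖpₖ₋₁ + pₖ₋₂, qₖ = aₖqₖ₋₁ + qₖ₋₂ (with p₋₁=1, p₋₂=0, q₋₁=0, q₋₂=1):
  k=0: a=5, p=5, q=1
  k=1: a=11, p=56, q=11
  k=2: a=4, p=229, q=45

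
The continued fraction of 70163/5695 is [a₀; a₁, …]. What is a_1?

3

70163 = 12·5695 + 1823   →  a_0 = 12
5695 = 3·1823 + 226   →  a_1 = 3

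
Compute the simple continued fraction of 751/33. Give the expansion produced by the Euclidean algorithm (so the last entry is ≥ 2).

[22; 1, 3, 8]

751 = 22×33 + 25
33 = 1×25 + 8
25 = 3×8 + 1
8 = 8×1 + 0  (stop)
So 751/33 = [22; 1, 3, 8].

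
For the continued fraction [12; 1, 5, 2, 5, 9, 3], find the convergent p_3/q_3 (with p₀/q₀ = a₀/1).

167/13

Using pₖ = aₖpₖ₋₁ + pₖ₋₂, qₖ = aₖqₖ₋₁ + qₖ₋₂ (with p₋₁=1, p₋₂=0, q₋₁=0, q₋₂=1):
  k=0: a=12, p=12, q=1
  k=1: a=1, p=13, q=1
  k=2: a=5, p=77, q=6
  k=3: a=2, p=167, q=13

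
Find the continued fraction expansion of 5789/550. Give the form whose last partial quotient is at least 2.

5789 = 10×550 + 289
550 = 1×289 + 261
289 = 1×261 + 28
261 = 9×28 + 9
28 = 3×9 + 1
9 = 9×1 + 0  (stop)
So 5789/550 = [10; 1, 1, 9, 3, 9].

[10; 1, 1, 9, 3, 9]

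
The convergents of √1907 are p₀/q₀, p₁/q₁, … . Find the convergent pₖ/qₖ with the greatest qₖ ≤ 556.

17162/393

√1907 = [43; 1, 2, 43, 2, 1, 86, …] (period length 6).
Convergents:
  p_0/q_0 = 43/1
  p_1/q_1 = 44/1
  p_2/q_2 = 131/3
  p_3/q_3 = 5677/130
  p_4/q_4 = 11485/263
  p_5/q_5 = 17162/393
  p_6/q_6 = 1487417/34061
q_5 = 393 ≤ 556 < 34061 = q_6, so the answer is 17162/393.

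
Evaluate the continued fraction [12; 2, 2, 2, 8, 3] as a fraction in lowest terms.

3911/315

Fold from the inside: start with 3/1.
  8 + 1/3 = 25/3
  2 + 3/25 = 53/25
  2 + 25/53 = 131/53
  2 + 53/131 = 315/131
  12 + 131/315 = 3911/315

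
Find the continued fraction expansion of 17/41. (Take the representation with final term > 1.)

17 = 0×41 + 17
41 = 2×17 + 7
17 = 2×7 + 3
7 = 2×3 + 1
3 = 3×1 + 0  (stop)
So 17/41 = [0; 2, 2, 2, 3].

[0; 2, 2, 2, 3]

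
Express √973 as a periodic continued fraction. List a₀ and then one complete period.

a₀ = ⌊√973⌋ = 31.

[31; 5, 5, 2, 8, 2, 5, 5, 62]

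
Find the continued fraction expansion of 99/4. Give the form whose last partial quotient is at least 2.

[24; 1, 3]

99 = 24×4 + 3
4 = 1×3 + 1
3 = 3×1 + 0  (stop)
So 99/4 = [24; 1, 3].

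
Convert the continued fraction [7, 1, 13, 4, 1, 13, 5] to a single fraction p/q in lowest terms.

Fold from the inside: start with 5/1.
  13 + 1/5 = 66/5
  1 + 5/66 = 71/66
  4 + 66/71 = 350/71
  13 + 71/350 = 4621/350
  1 + 350/4621 = 4971/4621
  7 + 4621/4971 = 39418/4971

39418/4971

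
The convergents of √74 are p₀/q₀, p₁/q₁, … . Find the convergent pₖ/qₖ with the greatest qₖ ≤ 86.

√74 = [8; 1, 1, 1, 1, 16, …] (period length 5).
Convergents:
  p_0/q_0 = 8/1
  p_1/q_1 = 9/1
  p_2/q_2 = 17/2
  p_3/q_3 = 26/3
  p_4/q_4 = 43/5
  p_5/q_5 = 714/83
  p_6/q_6 = 757/88
q_5 = 83 ≤ 86 < 88 = q_6, so the answer is 714/83.

714/83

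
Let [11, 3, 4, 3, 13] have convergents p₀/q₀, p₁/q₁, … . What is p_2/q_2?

Using pₖ = aₖpₖ₋₁ + pₖ₋₂, qₖ = aₖqₖ₋₁ + qₖ₋₂ (with p₋₁=1, p₋₂=0, q₋₁=0, q₋₂=1):
  k=0: a=11, p=11, q=1
  k=1: a=3, p=34, q=3
  k=2: a=4, p=147, q=13

147/13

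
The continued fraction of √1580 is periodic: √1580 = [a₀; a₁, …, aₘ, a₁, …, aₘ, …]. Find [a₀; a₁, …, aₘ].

a₀ = ⌊√1580⌋ = 39.
With m₀=0, d₀=1 and mₖ₊₁ = dₖaₖ − mₖ, dₖ₊₁ = (n − mₖ₊₁²)/dₖ, aₖ₊₁ = ⌊(a₀+mₖ₊₁)/dₖ₊₁⌋:
  k=1: m=39, d=59, a=1
  k=2: m=20, d=20, a=2
  k=3: m=20, d=59, a=1
  k=4: m=39, d=1, a=78
d=1 and a=2a₀=78 at k=4, so the next step gives (m, d) = (39, 59) again — its k=1 value — and the period has length 4.

[39; 1, 2, 1, 78]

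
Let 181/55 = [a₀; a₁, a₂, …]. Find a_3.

3

181 = 3·55 + 16   →  a_0 = 3
55 = 3·16 + 7   →  a_1 = 3
16 = 2·7 + 2   →  a_2 = 2
7 = 3·2 + 1   →  a_3 = 3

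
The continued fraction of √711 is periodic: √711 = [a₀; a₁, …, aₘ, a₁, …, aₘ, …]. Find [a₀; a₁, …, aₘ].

a₀ = ⌊√711⌋ = 26.
With m₀=0, d₀=1 and mₖ₊₁ = dₖaₖ − mₖ, dₖ₊₁ = (n − mₖ₊₁²)/dₖ, aₖ₊₁ = ⌊(a₀+mₖ₊₁)/dₖ₊₁⌋:
  k=1: m=26, d=35, a=1
  k=2: m=9, d=18, a=1
  k=3: m=9, d=35, a=1
  k=4: m=26, d=1, a=52
d=1 and a=2a₀=52 at k=4, so the next step gives (m, d) = (26, 35) again — its k=1 value — and the period has length 4.

[26; 1, 1, 1, 52]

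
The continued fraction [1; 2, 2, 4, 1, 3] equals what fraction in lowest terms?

Using pₖ = aₖpₖ₋₁ + pₖ₋₂ and qₖ = aₖqₖ₋₁ + qₖ₋₂:
  k=0: a=1, p=1, q=1
  k=1: a=2, p=3, q=2
  k=2: a=2, p=7, q=5
  k=3: a=4, p=31, q=22
  k=4: a=1, p=38, q=27
  k=5: a=3, p=145, q=103

145/103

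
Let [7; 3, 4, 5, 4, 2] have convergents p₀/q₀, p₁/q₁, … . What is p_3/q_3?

Using pₖ = aₖpₖ₋₁ + pₖ₋₂, qₖ = aₖqₖ₋₁ + qₖ₋₂ (with p₋₁=1, p₋₂=0, q₋₁=0, q₋₂=1):
  k=0: a=7, p=7, q=1
  k=1: a=3, p=22, q=3
  k=2: a=4, p=95, q=13
  k=3: a=5, p=497, q=68

497/68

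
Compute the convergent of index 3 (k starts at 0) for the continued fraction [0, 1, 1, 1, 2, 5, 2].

2/3

Using pₖ = aₖpₖ₋₁ + pₖ₋₂, qₖ = aₖqₖ₋₁ + qₖ₋₂ (with p₋₁=1, p₋₂=0, q₋₁=0, q₋₂=1):
  k=0: a=0, p=0, q=1
  k=1: a=1, p=1, q=1
  k=2: a=1, p=1, q=2
  k=3: a=1, p=2, q=3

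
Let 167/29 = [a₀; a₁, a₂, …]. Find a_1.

167 = 5·29 + 22   →  a_0 = 5
29 = 1·22 + 7   →  a_1 = 1

1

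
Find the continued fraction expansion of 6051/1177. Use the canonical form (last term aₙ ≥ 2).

6051 = 5*1177 + 166
1177 = 7*166 + 15
166 = 11*15 + 1
15 = 15*1 + 0  (stop)
So 6051/1177 = [5; 7, 11, 15].

[5; 7, 11, 15]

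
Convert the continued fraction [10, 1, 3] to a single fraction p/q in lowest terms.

Using pₖ = aₖpₖ₋₁ + pₖ₋₂ and qₖ = aₖqₖ₋₁ + qₖ₋₂:
  k=0: a=10, p=10, q=1
  k=1: a=1, p=11, q=1
  k=2: a=3, p=43, q=4

43/4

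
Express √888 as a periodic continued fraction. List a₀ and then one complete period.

a₀ = ⌊√888⌋ = 29.
With m₀=0, d₀=1 and mₖ₊₁ = dₖaₖ − mₖ, dₖ₊₁ = (n − mₖ₊₁²)/dₖ, aₖ₊₁ = ⌊(a₀+mₖ₊₁)/dₖ₊₁⌋:
  k=1: m=29, d=47, a=1
  k=2: m=18, d=12, a=3
  k=3: m=18, d=47, a=1
  k=4: m=29, d=1, a=58
d=1 and a=2a₀=58 at k=4, so the next step gives (m, d) = (29, 47) again — its k=1 value — and the period has length 4.

[29; 1, 3, 1, 58]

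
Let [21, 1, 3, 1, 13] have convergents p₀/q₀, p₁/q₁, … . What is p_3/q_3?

109/5

Using pₖ = aₖpₖ₋₁ + pₖ₋₂, qₖ = aₖqₖ₋₁ + qₖ₋₂ (with p₋₁=1, p₋₂=0, q₋₁=0, q₋₂=1):
  k=0: a=21, p=21, q=1
  k=1: a=1, p=22, q=1
  k=2: a=3, p=87, q=4
  k=3: a=1, p=109, q=5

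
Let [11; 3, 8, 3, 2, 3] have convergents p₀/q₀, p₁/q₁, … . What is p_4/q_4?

Using pₖ = aₖpₖ₋₁ + pₖ₋₂, qₖ = aₖqₖ₋₁ + qₖ₋₂ (with p₋₁=1, p₋₂=0, q₋₁=0, q₋₂=1):
  k=0: a=11, p=11, q=1
  k=1: a=3, p=34, q=3
  k=2: a=8, p=283, q=25
  k=3: a=3, p=883, q=78
  k=4: a=2, p=2049, q=181

2049/181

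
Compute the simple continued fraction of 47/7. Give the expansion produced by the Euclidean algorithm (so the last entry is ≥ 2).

47 = 6·7 + 5
7 = 1·5 + 2
5 = 2·2 + 1
2 = 2·1 + 0  (stop)
So 47/7 = [6; 1, 2, 2].

[6; 1, 2, 2]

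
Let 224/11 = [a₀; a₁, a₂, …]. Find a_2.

1

224 = 20·11 + 4   →  a_0 = 20
11 = 2·4 + 3   →  a_1 = 2
4 = 1·3 + 1   →  a_2 = 1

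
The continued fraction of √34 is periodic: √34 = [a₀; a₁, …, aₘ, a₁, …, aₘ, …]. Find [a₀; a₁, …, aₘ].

a₀ = ⌊√34⌋ = 5.
With m₀=0, d₀=1 and mₖ₊₁ = dₖaₖ − mₖ, dₖ₊₁ = (n − mₖ₊₁²)/dₖ, aₖ₊₁ = ⌊(a₀+mₖ₊₁)/dₖ₊₁⌋:
  k=1: m=5, d=9, a=1
  k=2: m=4, d=2, a=4
  k=3: m=4, d=9, a=1
  k=4: m=5, d=1, a=10
d=1 and a=2a₀=10 at k=4, so the next step gives (m, d) = (5, 9) again — its k=1 value — and the period has length 4.

[5; 1, 4, 1, 10]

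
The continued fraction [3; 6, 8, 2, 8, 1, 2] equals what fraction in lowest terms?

Using pₖ = aₖpₖ₋₁ + pₖ₋₂ and qₖ = aₖqₖ₋₁ + qₖ₋₂:
  k=0: a=3, p=3, q=1
  k=1: a=6, p=19, q=6
  k=2: a=8, p=155, q=49
  k=3: a=2, p=329, q=104
  k=4: a=8, p=2787, q=881
  k=5: a=1, p=3116, q=985
  k=6: a=2, p=9019, q=2851

9019/2851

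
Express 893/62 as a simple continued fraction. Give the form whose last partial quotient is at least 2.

[14; 2, 2, 12]

893 = 14×62 + 25
62 = 2×25 + 12
25 = 2×12 + 1
12 = 12×1 + 0  (stop)
So 893/62 = [14; 2, 2, 12].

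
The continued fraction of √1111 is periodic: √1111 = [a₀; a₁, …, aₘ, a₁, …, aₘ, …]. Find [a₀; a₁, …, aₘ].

a₀ = ⌊√1111⌋ = 33.
With m₀=0, d₀=1 and mₖ₊₁ = dₖaₖ − mₖ, dₖ₊₁ = (n − mₖ₊₁²)/dₖ, aₖ₊₁ = ⌊(a₀+mₖ₊₁)/dₖ₊₁⌋:
  k=1: m=33, d=22, a=3
  k=2: m=33, d=1, a=66
d=1 and a=2a₀=66 at k=2, so the next step gives (m, d) = (33, 22) again — its k=1 value — and the period has length 2.

[33; 3, 66]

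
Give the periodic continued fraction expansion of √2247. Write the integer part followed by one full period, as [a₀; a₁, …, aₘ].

a₀ = ⌊√2247⌋ = 47.

[47; 2, 2, 15, 2, 2, 94]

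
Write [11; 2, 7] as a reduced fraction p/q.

172/15

Using pₖ = aₖpₖ₋₁ + pₖ₋₂ and qₖ = aₖqₖ₋₁ + qₖ₋₂:
  k=0: a=11, p=11, q=1
  k=1: a=2, p=23, q=2
  k=2: a=7, p=172, q=15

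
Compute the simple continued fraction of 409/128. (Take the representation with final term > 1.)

409 = 3·128 + 25
128 = 5·25 + 3
25 = 8·3 + 1
3 = 3·1 + 0  (stop)
So 409/128 = [3; 5, 8, 3].

[3; 5, 8, 3]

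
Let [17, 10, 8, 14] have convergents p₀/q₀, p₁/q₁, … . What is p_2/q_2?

Using pₖ = aₖpₖ₋₁ + pₖ₋₂, qₖ = aₖqₖ₋₁ + qₖ₋₂ (with p₋₁=1, p₋₂=0, q₋₁=0, q₋₂=1):
  k=0: a=17, p=17, q=1
  k=1: a=10, p=171, q=10
  k=2: a=8, p=1385, q=81

1385/81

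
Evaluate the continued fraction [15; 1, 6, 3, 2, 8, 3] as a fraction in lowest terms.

21272/1341

Fold from the inside: start with 3/1.
  8 + 1/3 = 25/3
  2 + 3/25 = 53/25
  3 + 25/53 = 184/53
  6 + 53/184 = 1157/184
  1 + 184/1157 = 1341/1157
  15 + 1157/1341 = 21272/1341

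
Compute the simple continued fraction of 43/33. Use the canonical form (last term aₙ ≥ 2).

43 = 1×33 + 10
33 = 3×10 + 3
10 = 3×3 + 1
3 = 3×1 + 0  (stop)
So 43/33 = [1; 3, 3, 3].

[1; 3, 3, 3]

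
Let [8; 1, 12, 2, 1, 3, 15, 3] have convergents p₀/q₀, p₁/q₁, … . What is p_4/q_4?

Using pₖ = aₖpₖ₋₁ + pₖ₋₂, qₖ = aₖqₖ₋₁ + qₖ₋₂ (with p₋₁=1, p₋₂=0, q₋₁=0, q₋₂=1):
  k=0: a=8, p=8, q=1
  k=1: a=1, p=9, q=1
  k=2: a=12, p=116, q=13
  k=3: a=2, p=241, q=27
  k=4: a=1, p=357, q=40

357/40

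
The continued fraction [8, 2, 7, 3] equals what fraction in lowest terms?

Fold from the inside: start with 3/1.
  7 + 1/3 = 22/3
  2 + 3/22 = 47/22
  8 + 22/47 = 398/47

398/47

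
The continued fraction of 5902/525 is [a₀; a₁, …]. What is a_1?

5902 = 11·525 + 127   →  a_0 = 11
525 = 4·127 + 17   →  a_1 = 4

4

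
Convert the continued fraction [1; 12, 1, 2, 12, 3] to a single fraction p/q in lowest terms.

1559/1445

Fold from the inside: start with 3/1.
  12 + 1/3 = 37/3
  2 + 3/37 = 77/37
  1 + 37/77 = 114/77
  12 + 77/114 = 1445/114
  1 + 114/1445 = 1559/1445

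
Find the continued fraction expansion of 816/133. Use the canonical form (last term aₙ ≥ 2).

816 = 6*133 + 18
133 = 7*18 + 7
18 = 2*7 + 4
7 = 1*4 + 3
4 = 1*3 + 1
3 = 3*1 + 0  (stop)
So 816/133 = [6; 7, 2, 1, 1, 3].

[6; 7, 2, 1, 1, 3]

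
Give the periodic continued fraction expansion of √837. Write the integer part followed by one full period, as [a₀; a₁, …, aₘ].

a₀ = ⌊√837⌋ = 28.
With m₀=0, d₀=1 and mₖ₊₁ = dₖaₖ − mₖ, dₖ₊₁ = (n − mₖ₊₁²)/dₖ, aₖ₊₁ = ⌊(a₀+mₖ₊₁)/dₖ₊₁⌋:
  k=1: m=28, d=53, a=1
  k=2: m=25, d=4, a=13
  k=3: m=27, d=27, a=2
  k=4: m=27, d=4, a=13
  k=5: m=25, d=53, a=1
  k=6: m=28, d=1, a=56
d=1 and a=2a₀=56 at k=6, so the next step gives (m, d) = (28, 53) again — its k=1 value — and the period has length 6.

[28; 1, 13, 2, 13, 1, 56]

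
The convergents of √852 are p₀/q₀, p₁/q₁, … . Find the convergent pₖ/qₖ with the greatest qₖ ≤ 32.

467/16

√852 = [29; 5, 3, 2, 4, 2, 3, 5, 58, …] (period length 8).
Convergents:
  p_0/q_0 = 29/1
  p_1/q_1 = 146/5
  p_2/q_2 = 467/16
  p_3/q_3 = 1080/37
q_2 = 16 ≤ 32 < 37 = q_3, so the answer is 467/16.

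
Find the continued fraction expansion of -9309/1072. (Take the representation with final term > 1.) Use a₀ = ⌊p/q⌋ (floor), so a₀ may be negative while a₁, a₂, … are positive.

[-9; 3, 6, 6, 9]

-9309 = -9*1072 + 339
1072 = 3*339 + 55
339 = 6*55 + 9
55 = 6*9 + 1
9 = 9*1 + 0  (stop)
So -9309/1072 = [-9; 3, 6, 6, 9].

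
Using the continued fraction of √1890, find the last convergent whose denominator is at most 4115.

97469/2242

√1890 = [43; 2, 9, 6, 9, 2, 86, …] (period length 6).
Convergents:
  p_0/q_0 = 43/1
  p_1/q_1 = 87/2
  p_2/q_2 = 826/19
  p_3/q_3 = 5043/116
  p_4/q_4 = 46213/1063
  p_5/q_5 = 97469/2242
  p_6/q_6 = 8428547/193875
q_5 = 2242 ≤ 4115 < 193875 = q_6, so the answer is 97469/2242.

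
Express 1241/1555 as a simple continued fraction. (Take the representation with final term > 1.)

[0; 1, 3, 1, 19, 1, 14]

1241 = 0*1555 + 1241
1555 = 1*1241 + 314
1241 = 3*314 + 299
314 = 1*299 + 15
299 = 19*15 + 14
15 = 1*14 + 1
14 = 14*1 + 0  (stop)
So 1241/1555 = [0; 1, 3, 1, 19, 1, 14].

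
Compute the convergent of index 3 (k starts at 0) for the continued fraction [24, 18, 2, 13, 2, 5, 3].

12003/499

Using pₖ = aₖpₖ₋₁ + pₖ₋₂, qₖ = aₖqₖ₋₁ + qₖ₋₂ (with p₋₁=1, p₋₂=0, q₋₁=0, q₋₂=1):
  k=0: a=24, p=24, q=1
  k=1: a=18, p=433, q=18
  k=2: a=2, p=890, q=37
  k=3: a=13, p=12003, q=499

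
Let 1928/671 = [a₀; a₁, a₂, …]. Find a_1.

1

1928 = 2·671 + 586   →  a_0 = 2
671 = 1·586 + 85   →  a_1 = 1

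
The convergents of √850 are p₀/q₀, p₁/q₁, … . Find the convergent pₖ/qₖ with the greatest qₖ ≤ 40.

√850 = [29; 6, 2, 6, 58, …] (period length 4).
Convergents:
  p_0/q_0 = 29/1
  p_1/q_1 = 175/6
  p_2/q_2 = 379/13
  p_3/q_3 = 2449/84
q_2 = 13 ≤ 40 < 84 = q_3, so the answer is 379/13.

379/13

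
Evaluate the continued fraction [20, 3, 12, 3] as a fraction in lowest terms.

2317/114

Fold from the inside: start with 3/1.
  12 + 1/3 = 37/3
  3 + 3/37 = 114/37
  20 + 37/114 = 2317/114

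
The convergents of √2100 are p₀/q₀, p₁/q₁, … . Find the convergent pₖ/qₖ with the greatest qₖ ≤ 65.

1054/23

√2100 = [45; 1, 4, 1, 2, 1, 4, 1, 90, …] (period length 8).
Convergents:
  p_0/q_0 = 45/1
  p_1/q_1 = 46/1
  p_2/q_2 = 229/5
  p_3/q_3 = 275/6
  p_4/q_4 = 779/17
  p_5/q_5 = 1054/23
  p_6/q_6 = 4995/109
q_5 = 23 ≤ 65 < 109 = q_6, so the answer is 1054/23.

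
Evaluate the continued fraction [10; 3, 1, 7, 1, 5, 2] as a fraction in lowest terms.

4585/447

Using pₖ = aₖpₖ₋₁ + pₖ₋₂ and qₖ = aₖqₖ₋₁ + qₖ₋₂:
  k=0: a=10, p=10, q=1
  k=1: a=3, p=31, q=3
  k=2: a=1, p=41, q=4
  k=3: a=7, p=318, q=31
  k=4: a=1, p=359, q=35
  k=5: a=5, p=2113, q=206
  k=6: a=2, p=4585, q=447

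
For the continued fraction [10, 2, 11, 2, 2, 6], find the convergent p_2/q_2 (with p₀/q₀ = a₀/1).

Using pₖ = aₖpₖ₋₁ + pₖ₋₂, qₖ = aₖqₖ₋₁ + qₖ₋₂ (with p₋₁=1, p₋₂=0, q₋₁=0, q₋₂=1):
  k=0: a=10, p=10, q=1
  k=1: a=2, p=21, q=2
  k=2: a=11, p=241, q=23

241/23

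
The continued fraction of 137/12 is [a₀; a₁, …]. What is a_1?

137 = 11·12 + 5   →  a_0 = 11
12 = 2·5 + 2   →  a_1 = 2

2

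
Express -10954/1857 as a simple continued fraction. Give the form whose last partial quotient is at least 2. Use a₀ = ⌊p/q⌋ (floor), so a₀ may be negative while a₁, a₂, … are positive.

[-6; 9, 1, 7, 5, 1, 3]

-10954 = -6×1857 + 188
1857 = 9×188 + 165
188 = 1×165 + 23
165 = 7×23 + 4
23 = 5×4 + 3
4 = 1×3 + 1
3 = 3×1 + 0  (stop)
So -10954/1857 = [-6; 9, 1, 7, 5, 1, 3].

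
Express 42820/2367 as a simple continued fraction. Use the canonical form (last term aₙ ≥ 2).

42820 = 18*2367 + 214
2367 = 11*214 + 13
214 = 16*13 + 6
13 = 2*6 + 1
6 = 6*1 + 0  (stop)
So 42820/2367 = [18; 11, 16, 2, 6].

[18; 11, 16, 2, 6]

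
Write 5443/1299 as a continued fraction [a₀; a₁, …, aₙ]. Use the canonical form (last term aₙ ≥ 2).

5443 = 4×1299 + 247
1299 = 5×247 + 64
247 = 3×64 + 55
64 = 1×55 + 9
55 = 6×9 + 1
9 = 9×1 + 0  (stop)
So 5443/1299 = [4; 5, 3, 1, 6, 9].

[4; 5, 3, 1, 6, 9]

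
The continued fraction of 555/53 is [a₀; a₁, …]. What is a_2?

8

555 = 10·53 + 25   →  a_0 = 10
53 = 2·25 + 3   →  a_1 = 2
25 = 8·3 + 1   →  a_2 = 8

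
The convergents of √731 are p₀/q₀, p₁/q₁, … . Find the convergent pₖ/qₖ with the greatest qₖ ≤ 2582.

39447/1459

√731 = [27; 27, 54, …] (period length 2).
Convergents:
  p_0/q_0 = 27/1
  p_1/q_1 = 730/27
  p_2/q_2 = 39447/1459
  p_3/q_3 = 1065799/39420
q_2 = 1459 ≤ 2582 < 39420 = q_3, so the answer is 39447/1459.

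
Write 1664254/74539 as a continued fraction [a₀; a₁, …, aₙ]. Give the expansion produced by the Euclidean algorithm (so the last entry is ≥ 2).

[22; 3, 18, 17, 3, 8, 3]

1664254 = 22·74539 + 24396
74539 = 3·24396 + 1351
24396 = 18·1351 + 78
1351 = 17·78 + 25
78 = 3·25 + 3
25 = 8·3 + 1
3 = 3·1 + 0  (stop)
So 1664254/74539 = [22; 3, 18, 17, 3, 8, 3].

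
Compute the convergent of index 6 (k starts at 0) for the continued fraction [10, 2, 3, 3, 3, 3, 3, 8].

Using pₖ = aₖpₖ₋₁ + pₖ₋₂, qₖ = aₖqₖ₋₁ + qₖ₋₂ (with p₋₁=1, p₋₂=0, q₋₁=0, q₋₂=1):
  k=0: a=10, p=10, q=1
  k=1: a=2, p=21, q=2
  k=2: a=3, p=73, q=7
  k=3: a=3, p=240, q=23
  k=4: a=3, p=793, q=76
  k=5: a=3, p=2619, q=251
  k=6: a=3, p=8650, q=829

8650/829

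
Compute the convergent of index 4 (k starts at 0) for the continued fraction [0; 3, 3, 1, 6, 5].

Using pₖ = aₖpₖ₋₁ + pₖ₋₂, qₖ = aₖqₖ₋₁ + qₖ₋₂ (with p₋₁=1, p₋₂=0, q₋₁=0, q₋₂=1):
  k=0: a=0, p=0, q=1
  k=1: a=3, p=1, q=3
  k=2: a=3, p=3, q=10
  k=3: a=1, p=4, q=13
  k=4: a=6, p=27, q=88

27/88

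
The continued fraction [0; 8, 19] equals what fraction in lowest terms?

Fold from the inside: start with 19/1.
  8 + 1/19 = 153/19
  0 + 19/153 = 19/153

19/153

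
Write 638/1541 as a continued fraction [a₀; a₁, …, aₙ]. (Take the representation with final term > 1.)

638 = 0*1541 + 638
1541 = 2*638 + 265
638 = 2*265 + 108
265 = 2*108 + 49
108 = 2*49 + 10
49 = 4*10 + 9
10 = 1*9 + 1
9 = 9*1 + 0  (stop)
So 638/1541 = [0; 2, 2, 2, 2, 4, 1, 9].

[0; 2, 2, 2, 2, 4, 1, 9]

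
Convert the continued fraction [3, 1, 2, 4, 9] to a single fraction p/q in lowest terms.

443/120

Using pₖ = aₖpₖ₋₁ + pₖ₋₂ and qₖ = aₖqₖ₋₁ + qₖ₋₂:
  k=0: a=3, p=3, q=1
  k=1: a=1, p=4, q=1
  k=2: a=2, p=11, q=3
  k=3: a=4, p=48, q=13
  k=4: a=9, p=443, q=120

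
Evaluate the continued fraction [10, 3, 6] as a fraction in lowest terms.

Fold from the inside: start with 6/1.
  3 + 1/6 = 19/6
  10 + 6/19 = 196/19

196/19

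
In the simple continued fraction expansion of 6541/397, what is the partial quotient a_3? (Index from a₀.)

6541 = 16·397 + 189   →  a_0 = 16
397 = 2·189 + 19   →  a_1 = 2
189 = 9·19 + 18   →  a_2 = 9
19 = 1·18 + 1   →  a_3 = 1

1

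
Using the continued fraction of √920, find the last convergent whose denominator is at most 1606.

16561/546

√920 = [30; 3, 60, …] (period length 2).
Convergents:
  p_0/q_0 = 30/1
  p_1/q_1 = 91/3
  p_2/q_2 = 5490/181
  p_3/q_3 = 16561/546
  p_4/q_4 = 999150/32941
q_3 = 546 ≤ 1606 < 32941 = q_4, so the answer is 16561/546.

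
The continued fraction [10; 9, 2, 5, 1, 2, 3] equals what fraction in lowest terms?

Fold from the inside: start with 3/1.
  2 + 1/3 = 7/3
  1 + 3/7 = 10/7
  5 + 7/10 = 57/10
  2 + 10/57 = 124/57
  9 + 57/124 = 1173/124
  10 + 124/1173 = 11854/1173

11854/1173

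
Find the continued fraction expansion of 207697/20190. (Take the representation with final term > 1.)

207697 = 10×20190 + 5797
20190 = 3×5797 + 2799
5797 = 2×2799 + 199
2799 = 14×199 + 13
199 = 15×13 + 4
13 = 3×4 + 1
4 = 4×1 + 0  (stop)
So 207697/20190 = [10; 3, 2, 14, 15, 3, 4].

[10; 3, 2, 14, 15, 3, 4]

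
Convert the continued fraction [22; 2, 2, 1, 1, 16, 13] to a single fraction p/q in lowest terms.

Using pₖ = aₖpₖ₋₁ + pₖ₋₂ and qₖ = aₖqₖ₋₁ + qₖ₋₂:
  k=0: a=22, p=22, q=1
  k=1: a=2, p=45, q=2
  k=2: a=2, p=112, q=5
  k=3: a=1, p=157, q=7
  k=4: a=1, p=269, q=12
  k=5: a=16, p=4461, q=199
  k=6: a=13, p=58262, q=2599

58262/2599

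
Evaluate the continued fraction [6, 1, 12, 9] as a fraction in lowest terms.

Fold from the inside: start with 9/1.
  12 + 1/9 = 109/9
  1 + 9/109 = 118/109
  6 + 109/118 = 817/118

817/118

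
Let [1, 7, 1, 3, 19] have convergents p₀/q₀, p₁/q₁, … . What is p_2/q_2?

9/8

Using pₖ = aₖpₖ₋₁ + pₖ₋₂, qₖ = aₖqₖ₋₁ + qₖ₋₂ (with p₋₁=1, p₋₂=0, q₋₁=0, q₋₂=1):
  k=0: a=1, p=1, q=1
  k=1: a=7, p=8, q=7
  k=2: a=1, p=9, q=8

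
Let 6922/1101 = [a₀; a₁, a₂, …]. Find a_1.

3

6922 = 6·1101 + 316   →  a_0 = 6
1101 = 3·316 + 153   →  a_1 = 3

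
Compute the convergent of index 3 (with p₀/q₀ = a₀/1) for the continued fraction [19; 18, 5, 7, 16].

Using pₖ = aₖpₖ₋₁ + pₖ₋₂, qₖ = aₖqₖ₋₁ + qₖ₋₂ (with p₋₁=1, p₋₂=0, q₋₁=0, q₋₂=1):
  k=0: a=19, p=19, q=1
  k=1: a=18, p=343, q=18
  k=2: a=5, p=1734, q=91
  k=3: a=7, p=12481, q=655

12481/655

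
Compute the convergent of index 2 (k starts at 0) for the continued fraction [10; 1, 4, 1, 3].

54/5

Using pₖ = aₖpₖ₋₁ + pₖ₋₂, qₖ = aₖqₖ₋₁ + qₖ₋₂ (with p₋₁=1, p₋₂=0, q₋₁=0, q₋₂=1):
  k=0: a=10, p=10, q=1
  k=1: a=1, p=11, q=1
  k=2: a=4, p=54, q=5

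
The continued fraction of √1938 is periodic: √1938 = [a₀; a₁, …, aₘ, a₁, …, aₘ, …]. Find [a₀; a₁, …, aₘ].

a₀ = ⌊√1938⌋ = 44.

[44; 44, 88]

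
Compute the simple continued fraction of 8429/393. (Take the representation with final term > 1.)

8429 = 21*393 + 176
393 = 2*176 + 41
176 = 4*41 + 12
41 = 3*12 + 5
12 = 2*5 + 2
5 = 2*2 + 1
2 = 2*1 + 0  (stop)
So 8429/393 = [21; 2, 4, 3, 2, 2, 2].

[21; 2, 4, 3, 2, 2, 2]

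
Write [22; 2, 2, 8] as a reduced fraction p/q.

941/42

Fold from the inside: start with 8/1.
  2 + 1/8 = 17/8
  2 + 8/17 = 42/17
  22 + 17/42 = 941/42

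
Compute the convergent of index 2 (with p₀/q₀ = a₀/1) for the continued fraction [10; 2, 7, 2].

157/15

Using pₖ = aₖpₖ₋₁ + pₖ₋₂, qₖ = aₖqₖ₋₁ + qₖ₋₂ (with p₋₁=1, p₋₂=0, q₋₁=0, q₋₂=1):
  k=0: a=10, p=10, q=1
  k=1: a=2, p=21, q=2
  k=2: a=7, p=157, q=15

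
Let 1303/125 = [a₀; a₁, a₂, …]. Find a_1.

1303 = 10·125 + 53   →  a_0 = 10
125 = 2·53 + 19   →  a_1 = 2

2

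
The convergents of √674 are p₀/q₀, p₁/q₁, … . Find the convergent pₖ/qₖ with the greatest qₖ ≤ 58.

675/26

√674 = [25; 1, 24, 1, 50, …] (period length 4).
Convergents:
  p_0/q_0 = 25/1
  p_1/q_1 = 26/1
  p_2/q_2 = 649/25
  p_3/q_3 = 675/26
  p_4/q_4 = 34399/1325
q_3 = 26 ≤ 58 < 1325 = q_4, so the answer is 675/26.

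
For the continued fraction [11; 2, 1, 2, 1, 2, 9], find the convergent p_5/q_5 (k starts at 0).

Using pₖ = aₖpₖ₋₁ + pₖ₋₂, qₖ = aₖqₖ₋₁ + qₖ₋₂ (with p₋₁=1, p₋₂=0, q₋₁=0, q₋₂=1):
  k=0: a=11, p=11, q=1
  k=1: a=2, p=23, q=2
  k=2: a=1, p=34, q=3
  k=3: a=2, p=91, q=8
  k=4: a=1, p=125, q=11
  k=5: a=2, p=341, q=30

341/30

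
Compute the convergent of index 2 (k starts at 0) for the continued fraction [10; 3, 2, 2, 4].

72/7

Using pₖ = aₖpₖ₋₁ + pₖ₋₂, qₖ = aₖqₖ₋₁ + qₖ₋₂ (with p₋₁=1, p₋₂=0, q₋₁=0, q₋₂=1):
  k=0: a=10, p=10, q=1
  k=1: a=3, p=31, q=3
  k=2: a=2, p=72, q=7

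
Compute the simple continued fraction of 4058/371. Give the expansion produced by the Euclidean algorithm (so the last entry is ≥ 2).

[10; 1, 15, 7, 1, 2]

4058 = 10*371 + 348
371 = 1*348 + 23
348 = 15*23 + 3
23 = 7*3 + 2
3 = 1*2 + 1
2 = 2*1 + 0  (stop)
So 4058/371 = [10; 1, 15, 7, 1, 2].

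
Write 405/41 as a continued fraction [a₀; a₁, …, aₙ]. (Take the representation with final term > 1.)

405 = 9×41 + 36
41 = 1×36 + 5
36 = 7×5 + 1
5 = 5×1 + 0  (stop)
So 405/41 = [9; 1, 7, 5].

[9; 1, 7, 5]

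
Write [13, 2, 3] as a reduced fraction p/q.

Using pₖ = aₖpₖ₋₁ + pₖ₋₂ and qₖ = aₖqₖ₋₁ + qₖ₋₂:
  k=0: a=13, p=13, q=1
  k=1: a=2, p=27, q=2
  k=2: a=3, p=94, q=7

94/7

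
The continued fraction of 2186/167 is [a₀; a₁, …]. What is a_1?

2186 = 13·167 + 15   →  a_0 = 13
167 = 11·15 + 2   →  a_1 = 11

11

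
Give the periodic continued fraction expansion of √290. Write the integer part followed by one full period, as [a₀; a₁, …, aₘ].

a₀ = ⌊√290⌋ = 17.
With m₀=0, d₀=1 and mₖ₊₁ = dₖaₖ − mₖ, dₖ₊₁ = (n − mₖ₊₁²)/dₖ, aₖ₊₁ = ⌊(a₀+mₖ₊₁)/dₖ₊₁⌋:
  k=1: m=17, d=1, a=34
d=1 and a=2a₀=34 at k=1, so the next step gives (m, d) = (17, 1) again — its k=1 value — and the period has length 1.

[17; 34]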